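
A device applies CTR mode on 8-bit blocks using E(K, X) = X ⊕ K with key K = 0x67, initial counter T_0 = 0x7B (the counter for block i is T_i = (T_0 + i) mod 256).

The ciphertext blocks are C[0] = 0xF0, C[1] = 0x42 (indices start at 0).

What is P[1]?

CTR decryption: S_i = E(K, T_i) where T_i is the counter for block i; P_i = C_i ⊕ S_i.
P[1]: T = 0x7C, S = E(K, T) = 0x1B; 0x42 ⊕ 0x1B = 0x59.

P[1] = 0x59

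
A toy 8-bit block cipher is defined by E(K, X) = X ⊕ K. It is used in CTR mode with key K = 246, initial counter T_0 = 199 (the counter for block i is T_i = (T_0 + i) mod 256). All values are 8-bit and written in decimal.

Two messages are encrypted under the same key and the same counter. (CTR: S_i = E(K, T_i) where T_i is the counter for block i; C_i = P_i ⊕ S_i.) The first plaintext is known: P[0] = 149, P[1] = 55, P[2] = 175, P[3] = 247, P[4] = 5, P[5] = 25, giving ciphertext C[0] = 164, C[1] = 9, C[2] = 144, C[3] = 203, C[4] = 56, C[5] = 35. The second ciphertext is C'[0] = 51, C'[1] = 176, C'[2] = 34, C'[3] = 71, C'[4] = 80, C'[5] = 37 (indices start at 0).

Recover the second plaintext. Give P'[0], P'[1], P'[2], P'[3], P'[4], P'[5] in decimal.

P'[0] = 2, P'[1] = 142, P'[2] = 29, P'[3] = 123, P'[4] = 109, P'[5] = 31

In CTR with a reused counter, both messages share the same keystream S_i, so C_i ⊕ C'_i = P_i ⊕ P'_i and thus P'_i = P_i ⊕ C_i ⊕ C'_i.
P'[0]: 149 ⊕ 164 ⊕ 51 = 2.
P'[1]: 55 ⊕ 9 ⊕ 176 = 142.
P'[2]: 175 ⊕ 144 ⊕ 34 = 29.
P'[3]: 247 ⊕ 203 ⊕ 71 = 123.
P'[4]: 5 ⊕ 56 ⊕ 80 = 109.
P'[5]: 25 ⊕ 35 ⊕ 37 = 31.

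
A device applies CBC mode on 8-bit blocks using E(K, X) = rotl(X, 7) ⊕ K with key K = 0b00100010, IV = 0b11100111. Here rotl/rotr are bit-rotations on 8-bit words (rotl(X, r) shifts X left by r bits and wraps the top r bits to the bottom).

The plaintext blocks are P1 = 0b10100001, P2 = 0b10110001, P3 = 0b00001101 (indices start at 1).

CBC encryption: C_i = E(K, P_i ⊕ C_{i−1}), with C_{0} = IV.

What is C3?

C1: P1 ⊕ 0b11100111 = 0b01000110; E(K, 0b01000110) = 0b00000001.
C2: P2 ⊕ 0b00000001 = 0b10110000; E(K, 0b10110000) = 0b01111010.
C3: P3 ⊕ 0b01111010 = 0b01110111; E(K, 0b01110111) = 0b10011001.

C3 = 0b10011001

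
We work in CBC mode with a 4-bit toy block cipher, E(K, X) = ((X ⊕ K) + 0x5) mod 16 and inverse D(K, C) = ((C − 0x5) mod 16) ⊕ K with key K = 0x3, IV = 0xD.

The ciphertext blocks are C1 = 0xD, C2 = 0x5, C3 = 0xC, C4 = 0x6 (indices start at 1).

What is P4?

CBC decryption: P_i = D(K, C_i) ⊕ C_{i−1}, with C_{0} = IV.
P4: D(K, 0x6) = 0x2; 0x2 ⊕ 0xC = 0xE.

P4 = 0xE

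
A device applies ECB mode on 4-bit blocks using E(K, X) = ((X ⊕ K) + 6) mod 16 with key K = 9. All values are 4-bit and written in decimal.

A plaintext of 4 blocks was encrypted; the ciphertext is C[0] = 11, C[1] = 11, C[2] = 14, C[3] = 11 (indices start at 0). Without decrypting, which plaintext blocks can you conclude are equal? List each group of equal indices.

ECB encrypts each block independently with the same key, so equal ciphertext blocks imply equal plaintext blocks.
C[0] = C[1] = C[3] = 11, so P[0] = P[1] = P[3].

P[0] = P[1] = P[3]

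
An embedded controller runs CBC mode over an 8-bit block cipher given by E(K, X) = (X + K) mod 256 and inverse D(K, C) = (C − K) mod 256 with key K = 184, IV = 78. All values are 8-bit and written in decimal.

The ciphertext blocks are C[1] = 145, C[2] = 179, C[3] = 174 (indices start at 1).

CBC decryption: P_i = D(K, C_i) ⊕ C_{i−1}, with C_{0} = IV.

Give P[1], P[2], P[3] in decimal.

P[1] = 151, P[2] = 106, P[3] = 69

P[1]: D(K, 145) = 217; 217 ⊕ 78 = 151.
P[2]: D(K, 179) = 251; 251 ⊕ 145 = 106.
P[3]: D(K, 174) = 246; 246 ⊕ 179 = 69.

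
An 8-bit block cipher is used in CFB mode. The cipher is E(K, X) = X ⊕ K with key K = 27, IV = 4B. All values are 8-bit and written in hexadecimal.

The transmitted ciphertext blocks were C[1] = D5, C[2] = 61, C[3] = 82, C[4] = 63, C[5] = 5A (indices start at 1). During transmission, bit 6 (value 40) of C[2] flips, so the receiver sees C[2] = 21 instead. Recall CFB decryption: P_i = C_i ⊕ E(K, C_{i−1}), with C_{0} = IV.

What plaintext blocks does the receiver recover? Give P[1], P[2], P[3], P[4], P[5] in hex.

P[1] = B9, P[2] = D3, P[3] = 84, P[4] = C6, P[5] = 1E

Only C[2] changed, to 21. In CFB, a change in C_i flips the same bit in P_i and garbles P_{i+1}. Decrypting the received ciphertext:
P[1]: E(K, 4B) = 6C; D5 ⊕ 6C = B9.
P[2]: E(K, D5) = F2; 21 ⊕ F2 = D3.
P[3]: E(K, 21) = 06; 82 ⊕ 06 = 84.
P[4]: E(K, 82) = A5; 63 ⊕ A5 = C6.
P[5]: E(K, 63) = 44; 5A ⊕ 44 = 1E.
Blocks that differ from the original plaintext: P[2], P[3].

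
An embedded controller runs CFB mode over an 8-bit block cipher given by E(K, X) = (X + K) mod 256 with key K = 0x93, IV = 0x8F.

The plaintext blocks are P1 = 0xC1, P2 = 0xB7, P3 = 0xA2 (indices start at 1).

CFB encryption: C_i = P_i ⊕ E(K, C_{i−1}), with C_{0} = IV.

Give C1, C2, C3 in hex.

C1 = 0xE3, C2 = 0xC1, C3 = 0xF6

C1: E(K, 0x8F) = 0x22; 0xC1 ⊕ 0x22 = 0xE3.
C2: E(K, 0xE3) = 0x76; 0xB7 ⊕ 0x76 = 0xC1.
C3: E(K, 0xC1) = 0x54; 0xA2 ⊕ 0x54 = 0xF6.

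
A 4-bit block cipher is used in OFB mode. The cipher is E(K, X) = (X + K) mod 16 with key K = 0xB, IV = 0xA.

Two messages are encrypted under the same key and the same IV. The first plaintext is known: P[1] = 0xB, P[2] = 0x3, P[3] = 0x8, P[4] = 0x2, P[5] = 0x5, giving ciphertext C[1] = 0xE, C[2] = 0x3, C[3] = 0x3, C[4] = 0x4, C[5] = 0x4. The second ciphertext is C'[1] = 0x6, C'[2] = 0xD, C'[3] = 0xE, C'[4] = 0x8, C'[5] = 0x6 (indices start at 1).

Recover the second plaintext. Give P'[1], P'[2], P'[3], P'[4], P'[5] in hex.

In OFB with a reused IV, both messages share the same keystream S_i, so C_i ⊕ C'_i = P_i ⊕ P'_i and thus P'_i = P_i ⊕ C_i ⊕ C'_i.
P'[1]: 0xB ⊕ 0xE ⊕ 0x6 = 0x3.
P'[2]: 0x3 ⊕ 0x3 ⊕ 0xD = 0xD.
P'[3]: 0x8 ⊕ 0x3 ⊕ 0xE = 0x5.
P'[4]: 0x2 ⊕ 0x4 ⊕ 0x8 = 0xE.
P'[5]: 0x5 ⊕ 0x4 ⊕ 0x6 = 0x7.

P'[1] = 0x3, P'[2] = 0xD, P'[3] = 0x5, P'[4] = 0xE, P'[5] = 0x7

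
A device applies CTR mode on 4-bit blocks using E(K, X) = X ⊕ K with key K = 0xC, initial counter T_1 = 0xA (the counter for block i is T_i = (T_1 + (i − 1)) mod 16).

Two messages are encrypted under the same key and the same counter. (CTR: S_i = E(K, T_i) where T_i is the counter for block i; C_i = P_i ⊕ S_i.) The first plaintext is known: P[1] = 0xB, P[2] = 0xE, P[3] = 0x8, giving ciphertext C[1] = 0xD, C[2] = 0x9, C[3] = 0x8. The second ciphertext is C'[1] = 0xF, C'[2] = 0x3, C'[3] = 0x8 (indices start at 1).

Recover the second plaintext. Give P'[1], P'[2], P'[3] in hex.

P'[1] = 0x9, P'[2] = 0x4, P'[3] = 0x8

In CTR with a reused counter, both messages share the same keystream S_i, so C_i ⊕ C'_i = P_i ⊕ P'_i and thus P'_i = P_i ⊕ C_i ⊕ C'_i.
P'[1]: 0xB ⊕ 0xD ⊕ 0xF = 0x9.
P'[2]: 0xE ⊕ 0x9 ⊕ 0x3 = 0x4.
P'[3]: 0x8 ⊕ 0x8 ⊕ 0x8 = 0x8.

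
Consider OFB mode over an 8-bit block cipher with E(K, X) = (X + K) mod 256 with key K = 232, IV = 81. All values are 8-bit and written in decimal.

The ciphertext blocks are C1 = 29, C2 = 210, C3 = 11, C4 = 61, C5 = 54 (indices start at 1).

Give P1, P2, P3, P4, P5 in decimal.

OFB decryption: S_i = E(K, S_{i−1}) with S_{0} = IV; P_i = C_i ⊕ S_i.
P1: S = E(K, 81) = 57; 29 ⊕ 57 = 36.
P2: S = E(K, 57) = 33; 210 ⊕ 33 = 243.
P3: S = E(K, 33) = 9; 11 ⊕ 9 = 2.
P4: S = E(K, 9) = 241; 61 ⊕ 241 = 204.
P5: S = E(K, 241) = 217; 54 ⊕ 217 = 239.

P1 = 36, P2 = 243, P3 = 2, P4 = 204, P5 = 239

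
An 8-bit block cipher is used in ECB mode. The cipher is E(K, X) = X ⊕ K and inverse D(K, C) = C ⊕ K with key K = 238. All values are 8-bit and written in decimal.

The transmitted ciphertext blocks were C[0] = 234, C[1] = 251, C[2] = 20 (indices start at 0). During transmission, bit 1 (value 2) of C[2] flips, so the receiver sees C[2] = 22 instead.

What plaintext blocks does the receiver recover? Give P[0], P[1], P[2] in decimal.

P[0] = 4, P[1] = 21, P[2] = 248

ECB decryption: P_i = D(K, C_i).
Only C[2] changed, to 22. In ECB, a change in C_i affects only P_i. Decrypting the received ciphertext:
P[0]: D(K, 234) = 4.
P[1]: D(K, 251) = 21.
P[2]: D(K, 22) = 248.
Blocks that differ from the original plaintext: P[2].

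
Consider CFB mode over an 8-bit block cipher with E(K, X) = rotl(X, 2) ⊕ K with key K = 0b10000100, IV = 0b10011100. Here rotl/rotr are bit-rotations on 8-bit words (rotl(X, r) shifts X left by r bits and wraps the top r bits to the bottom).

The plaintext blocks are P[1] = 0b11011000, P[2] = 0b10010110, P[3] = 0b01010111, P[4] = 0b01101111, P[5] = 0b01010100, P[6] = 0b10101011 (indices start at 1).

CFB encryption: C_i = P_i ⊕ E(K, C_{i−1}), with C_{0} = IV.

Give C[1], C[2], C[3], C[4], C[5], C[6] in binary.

C[1]: E(K, 0b10011100) = 0b11110110; 0b11011000 ⊕ 0b11110110 = 0b00101110.
C[2]: E(K, 0b00101110) = 0b00111100; 0b10010110 ⊕ 0b00111100 = 0b10101010.
C[3]: E(K, 0b10101010) = 0b00101110; 0b01010111 ⊕ 0b00101110 = 0b01111001.
C[4]: E(K, 0b01111001) = 0b01100001; 0b01101111 ⊕ 0b01100001 = 0b00001110.
C[5]: E(K, 0b00001110) = 0b10111100; 0b01010100 ⊕ 0b10111100 = 0b11101000.
C[6]: E(K, 0b11101000) = 0b00100111; 0b10101011 ⊕ 0b00100111 = 0b10001100.

C[1] = 0b00101110, C[2] = 0b10101010, C[3] = 0b01111001, C[4] = 0b00001110, C[5] = 0b11101000, C[6] = 0b10001100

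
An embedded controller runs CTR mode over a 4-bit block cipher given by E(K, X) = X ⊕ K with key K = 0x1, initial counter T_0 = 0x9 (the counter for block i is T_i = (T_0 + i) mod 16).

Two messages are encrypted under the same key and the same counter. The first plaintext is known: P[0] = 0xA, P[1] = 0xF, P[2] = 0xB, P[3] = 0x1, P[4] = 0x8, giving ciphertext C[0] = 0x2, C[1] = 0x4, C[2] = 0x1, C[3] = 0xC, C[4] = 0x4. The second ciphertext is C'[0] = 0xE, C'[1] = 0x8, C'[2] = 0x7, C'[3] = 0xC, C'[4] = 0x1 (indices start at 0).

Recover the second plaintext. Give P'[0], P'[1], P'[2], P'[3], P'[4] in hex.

In CTR with a reused counter, both messages share the same keystream S_i, so C_i ⊕ C'_i = P_i ⊕ P'_i and thus P'_i = P_i ⊕ C_i ⊕ C'_i.
P'[0]: 0xA ⊕ 0x2 ⊕ 0xE = 0x6.
P'[1]: 0xF ⊕ 0x4 ⊕ 0x8 = 0x3.
P'[2]: 0xB ⊕ 0x1 ⊕ 0x7 = 0xD.
P'[3]: 0x1 ⊕ 0xC ⊕ 0xC = 0x1.
P'[4]: 0x8 ⊕ 0x4 ⊕ 0x1 = 0xD.

P'[0] = 0x6, P'[1] = 0x3, P'[2] = 0xD, P'[3] = 0x1, P'[4] = 0xD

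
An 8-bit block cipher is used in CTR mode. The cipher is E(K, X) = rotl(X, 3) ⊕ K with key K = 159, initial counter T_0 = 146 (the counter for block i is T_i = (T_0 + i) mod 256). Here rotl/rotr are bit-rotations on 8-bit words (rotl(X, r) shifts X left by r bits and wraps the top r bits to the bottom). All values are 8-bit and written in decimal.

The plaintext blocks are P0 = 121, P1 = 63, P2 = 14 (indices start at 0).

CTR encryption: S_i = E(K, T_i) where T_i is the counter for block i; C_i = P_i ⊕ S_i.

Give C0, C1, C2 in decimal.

C0: T = 146, S = E(K, T) = 11; 121 ⊕ 11 = 114.
C1: T = 147, S = E(K, T) = 3; 63 ⊕ 3 = 60.
C2: T = 148, S = E(K, T) = 59; 14 ⊕ 59 = 53.

C0 = 114, C1 = 60, C2 = 53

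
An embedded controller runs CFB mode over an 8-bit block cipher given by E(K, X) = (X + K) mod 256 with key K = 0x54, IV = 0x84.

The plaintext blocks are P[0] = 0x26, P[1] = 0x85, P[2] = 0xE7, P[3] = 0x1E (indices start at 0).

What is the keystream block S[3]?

0x20

CFB encryption: C_i = P_i ⊕ E(K, C_{i−1}), with C_{−1} = IV.
C[0]: E(K, 0x84) = 0xD8; 0x26 ⊕ 0xD8 = 0xFE.
C[1]: E(K, 0xFE) = 0x52; 0x85 ⊕ 0x52 = 0xD7.
C[2]: E(K, 0xD7) = 0x2B; 0xE7 ⊕ 0x2B = 0xCC.
C[3]: E(K, 0xCC) = 0x20; 0x1E ⊕ 0x20 = 0x3E.
So S[3] = 0x20.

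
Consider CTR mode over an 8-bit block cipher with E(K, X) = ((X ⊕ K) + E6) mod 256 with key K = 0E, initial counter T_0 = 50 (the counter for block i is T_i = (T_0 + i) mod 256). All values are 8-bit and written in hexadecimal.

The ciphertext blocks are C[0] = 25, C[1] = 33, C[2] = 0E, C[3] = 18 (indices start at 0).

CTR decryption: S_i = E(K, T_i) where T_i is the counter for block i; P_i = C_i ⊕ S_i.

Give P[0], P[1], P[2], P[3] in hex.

P[0] = 61, P[1] = 76, P[2] = 4C, P[3] = 5B

P[0]: T = 50, S = E(K, T) = 44; 25 ⊕ 44 = 61.
P[1]: T = 51, S = E(K, T) = 45; 33 ⊕ 45 = 76.
P[2]: T = 52, S = E(K, T) = 42; 0E ⊕ 42 = 4C.
P[3]: T = 53, S = E(K, T) = 43; 18 ⊕ 43 = 5B.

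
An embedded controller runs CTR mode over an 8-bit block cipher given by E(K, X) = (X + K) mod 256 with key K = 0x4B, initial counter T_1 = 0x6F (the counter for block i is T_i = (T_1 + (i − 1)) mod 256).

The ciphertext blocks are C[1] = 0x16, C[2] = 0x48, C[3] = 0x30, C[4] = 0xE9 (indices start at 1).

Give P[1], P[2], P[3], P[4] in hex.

CTR decryption: S_i = E(K, T_i) where T_i is the counter for block i; P_i = C_i ⊕ S_i.
P[1]: T = 0x6F, S = E(K, T) = 0xBA; 0x16 ⊕ 0xBA = 0xAC.
P[2]: T = 0x70, S = E(K, T) = 0xBB; 0x48 ⊕ 0xBB = 0xF3.
P[3]: T = 0x71, S = E(K, T) = 0xBC; 0x30 ⊕ 0xBC = 0x8C.
P[4]: T = 0x72, S = E(K, T) = 0xBD; 0xE9 ⊕ 0xBD = 0x54.

P[1] = 0xAC, P[2] = 0xF3, P[3] = 0x8C, P[4] = 0x54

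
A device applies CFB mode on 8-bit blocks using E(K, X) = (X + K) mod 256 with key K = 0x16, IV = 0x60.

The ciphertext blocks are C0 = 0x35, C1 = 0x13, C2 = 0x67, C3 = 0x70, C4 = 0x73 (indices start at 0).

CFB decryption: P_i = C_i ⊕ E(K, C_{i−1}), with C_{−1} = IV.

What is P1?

P1 = 0x58

P1: E(K, 0x35) = 0x4B; 0x13 ⊕ 0x4B = 0x58.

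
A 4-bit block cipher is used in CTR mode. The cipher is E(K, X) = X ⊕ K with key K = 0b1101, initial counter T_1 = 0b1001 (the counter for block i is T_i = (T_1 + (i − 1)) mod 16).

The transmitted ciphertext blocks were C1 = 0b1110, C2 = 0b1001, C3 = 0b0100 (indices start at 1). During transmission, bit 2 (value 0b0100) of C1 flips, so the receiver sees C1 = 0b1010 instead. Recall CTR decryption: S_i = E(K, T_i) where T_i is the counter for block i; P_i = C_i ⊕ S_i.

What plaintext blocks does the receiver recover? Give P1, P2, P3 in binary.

P1 = 0b1110, P2 = 0b1110, P3 = 0b0010

Only C1 changed, to 0b1010. In CTR, a change in C_i flips the same bit in P_i only; the keystream is unaffected. Decrypting the received ciphertext:
P1: T = 0b1001, S = E(K, T) = 0b0100; 0b1010 ⊕ 0b0100 = 0b1110.
P2: T = 0b1010, S = E(K, T) = 0b0111; 0b1001 ⊕ 0b0111 = 0b1110.
P3: T = 0b1011, S = E(K, T) = 0b0110; 0b0100 ⊕ 0b0110 = 0b0010.
Blocks that differ from the original plaintext: P1.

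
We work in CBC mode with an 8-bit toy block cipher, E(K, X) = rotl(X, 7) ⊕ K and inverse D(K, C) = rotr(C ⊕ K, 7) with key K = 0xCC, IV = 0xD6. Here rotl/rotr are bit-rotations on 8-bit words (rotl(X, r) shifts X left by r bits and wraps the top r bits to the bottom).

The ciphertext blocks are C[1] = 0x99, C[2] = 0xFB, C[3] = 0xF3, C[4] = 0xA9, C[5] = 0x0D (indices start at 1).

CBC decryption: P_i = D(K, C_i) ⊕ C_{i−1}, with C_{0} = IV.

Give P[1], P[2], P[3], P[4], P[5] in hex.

P[1] = 0x7C, P[2] = 0xF7, P[3] = 0x85, P[4] = 0x39, P[5] = 0x2A

P[1]: D(K, 0x99) = 0xAA; 0xAA ⊕ 0xD6 = 0x7C.
P[2]: D(K, 0xFB) = 0x6E; 0x6E ⊕ 0x99 = 0xF7.
P[3]: D(K, 0xF3) = 0x7E; 0x7E ⊕ 0xFB = 0x85.
P[4]: D(K, 0xA9) = 0xCA; 0xCA ⊕ 0xF3 = 0x39.
P[5]: D(K, 0x0D) = 0x83; 0x83 ⊕ 0xA9 = 0x2A.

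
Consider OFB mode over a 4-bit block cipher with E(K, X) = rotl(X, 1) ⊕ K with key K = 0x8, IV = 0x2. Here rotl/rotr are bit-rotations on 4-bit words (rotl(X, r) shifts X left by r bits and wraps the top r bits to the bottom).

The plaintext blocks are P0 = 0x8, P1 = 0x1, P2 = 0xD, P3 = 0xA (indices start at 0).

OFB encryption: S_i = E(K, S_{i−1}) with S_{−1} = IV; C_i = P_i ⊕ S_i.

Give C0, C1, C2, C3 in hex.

C0 = 0x4, C1 = 0x0, C2 = 0x7, C3 = 0x7

C0: S = E(K, 0x2) = 0xC; 0x8 ⊕ 0xC = 0x4.
C1: S = E(K, 0xC) = 0x1; 0x1 ⊕ 0x1 = 0x0.
C2: S = E(K, 0x1) = 0xA; 0xD ⊕ 0xA = 0x7.
C3: S = E(K, 0xA) = 0xD; 0xA ⊕ 0xD = 0x7.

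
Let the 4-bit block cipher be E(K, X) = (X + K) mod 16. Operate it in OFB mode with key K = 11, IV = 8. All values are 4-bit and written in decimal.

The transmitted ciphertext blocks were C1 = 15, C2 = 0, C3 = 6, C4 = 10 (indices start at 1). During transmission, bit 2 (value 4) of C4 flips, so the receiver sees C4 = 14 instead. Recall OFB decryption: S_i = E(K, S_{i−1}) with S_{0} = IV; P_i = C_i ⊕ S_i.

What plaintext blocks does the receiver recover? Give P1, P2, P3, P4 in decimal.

Only C4 changed, to 14. In OFB, a change in C_i flips the same bit in P_i only; the keystream is unaffected. Decrypting the received ciphertext:
P1: S = E(K, 8) = 3; 15 ⊕ 3 = 12.
P2: S = E(K, 3) = 14; 0 ⊕ 14 = 14.
P3: S = E(K, 14) = 9; 6 ⊕ 9 = 15.
P4: S = E(K, 9) = 4; 14 ⊕ 4 = 10.
Blocks that differ from the original plaintext: P4.

P1 = 12, P2 = 14, P3 = 15, P4 = 10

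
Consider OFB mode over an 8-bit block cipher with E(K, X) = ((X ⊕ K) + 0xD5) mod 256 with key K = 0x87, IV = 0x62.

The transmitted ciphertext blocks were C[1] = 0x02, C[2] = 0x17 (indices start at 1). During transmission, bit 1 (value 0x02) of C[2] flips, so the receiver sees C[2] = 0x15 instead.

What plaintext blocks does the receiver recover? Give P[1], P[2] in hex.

P[1] = 0xB8, P[2] = 0x07

OFB decryption: S_i = E(K, S_{i−1}) with S_{0} = IV; P_i = C_i ⊕ S_i.
Only C[2] changed, to 0x15. In OFB, a change in C_i flips the same bit in P_i only; the keystream is unaffected. Decrypting the received ciphertext:
P[1]: S = E(K, 0x62) = 0xBA; 0x02 ⊕ 0xBA = 0xB8.
P[2]: S = E(K, 0xBA) = 0x12; 0x15 ⊕ 0x12 = 0x07.
Blocks that differ from the original plaintext: P[2].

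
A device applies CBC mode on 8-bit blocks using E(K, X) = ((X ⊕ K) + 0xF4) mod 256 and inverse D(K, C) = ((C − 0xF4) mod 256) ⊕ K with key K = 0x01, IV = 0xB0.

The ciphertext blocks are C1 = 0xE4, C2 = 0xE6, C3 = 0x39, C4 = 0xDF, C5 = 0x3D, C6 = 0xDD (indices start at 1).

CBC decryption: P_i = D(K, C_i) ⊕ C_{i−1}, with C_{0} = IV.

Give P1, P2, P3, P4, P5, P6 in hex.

P1: D(K, 0xE4) = 0xF1; 0xF1 ⊕ 0xB0 = 0x41.
P2: D(K, 0xE6) = 0xF3; 0xF3 ⊕ 0xE4 = 0x17.
P3: D(K, 0x39) = 0x44; 0x44 ⊕ 0xE6 = 0xA2.
P4: D(K, 0xDF) = 0xEA; 0xEA ⊕ 0x39 = 0xD3.
P5: D(K, 0x3D) = 0x48; 0x48 ⊕ 0xDF = 0x97.
P6: D(K, 0xDD) = 0xE8; 0xE8 ⊕ 0x3D = 0xD5.

P1 = 0x41, P2 = 0x17, P3 = 0xA2, P4 = 0xD3, P5 = 0x97, P6 = 0xD5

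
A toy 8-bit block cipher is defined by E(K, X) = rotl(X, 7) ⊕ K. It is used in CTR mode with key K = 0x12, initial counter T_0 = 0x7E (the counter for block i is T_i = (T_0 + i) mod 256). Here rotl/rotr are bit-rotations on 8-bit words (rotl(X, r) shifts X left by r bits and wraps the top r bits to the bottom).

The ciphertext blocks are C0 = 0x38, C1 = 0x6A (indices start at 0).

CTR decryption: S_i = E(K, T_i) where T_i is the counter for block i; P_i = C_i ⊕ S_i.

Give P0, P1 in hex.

P0 = 0x15, P1 = 0xC7

P0: T = 0x7E, S = E(K, T) = 0x2D; 0x38 ⊕ 0x2D = 0x15.
P1: T = 0x7F, S = E(K, T) = 0xAD; 0x6A ⊕ 0xAD = 0xC7.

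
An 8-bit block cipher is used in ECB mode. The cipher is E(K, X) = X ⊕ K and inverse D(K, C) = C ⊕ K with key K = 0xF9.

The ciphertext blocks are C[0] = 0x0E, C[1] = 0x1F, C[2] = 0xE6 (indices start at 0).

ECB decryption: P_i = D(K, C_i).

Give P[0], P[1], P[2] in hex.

P[0]: D(K, 0x0E) = 0xF7.
P[1]: D(K, 0x1F) = 0xE6.
P[2]: D(K, 0xE6) = 0x1F.

P[0] = 0xF7, P[1] = 0xE6, P[2] = 0x1F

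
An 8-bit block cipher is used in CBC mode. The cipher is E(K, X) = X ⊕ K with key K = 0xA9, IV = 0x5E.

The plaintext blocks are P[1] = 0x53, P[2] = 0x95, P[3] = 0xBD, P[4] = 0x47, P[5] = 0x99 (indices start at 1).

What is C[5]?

CBC encryption: C_i = E(K, P_i ⊕ C_{i−1}), with C_{0} = IV.
C[1]: P[1] ⊕ 0x5E = 0x0D; E(K, 0x0D) = 0xA4.
C[2]: P[2] ⊕ 0xA4 = 0x31; E(K, 0x31) = 0x98.
C[3]: P[3] ⊕ 0x98 = 0x25; E(K, 0x25) = 0x8C.
C[4]: P[4] ⊕ 0x8C = 0xCB; E(K, 0xCB) = 0x62.
C[5]: P[5] ⊕ 0x62 = 0xFB; E(K, 0xFB) = 0x52.

C[5] = 0x52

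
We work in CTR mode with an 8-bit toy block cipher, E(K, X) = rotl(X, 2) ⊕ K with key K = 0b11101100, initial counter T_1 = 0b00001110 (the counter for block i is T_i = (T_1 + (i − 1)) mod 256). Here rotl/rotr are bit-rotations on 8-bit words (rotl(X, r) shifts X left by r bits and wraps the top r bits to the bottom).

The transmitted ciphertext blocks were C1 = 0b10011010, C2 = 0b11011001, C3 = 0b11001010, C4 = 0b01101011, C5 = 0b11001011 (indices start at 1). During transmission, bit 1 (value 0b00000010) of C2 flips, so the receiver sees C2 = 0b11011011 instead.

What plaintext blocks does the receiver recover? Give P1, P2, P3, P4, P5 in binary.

CTR decryption: S_i = E(K, T_i) where T_i is the counter for block i; P_i = C_i ⊕ S_i.
Only C2 changed, to 0b11011011. In CTR, a change in C_i flips the same bit in P_i only; the keystream is unaffected. Decrypting the received ciphertext:
P1: T = 0b00001110, S = E(K, T) = 0b11010100; 0b10011010 ⊕ 0b11010100 = 0b01001110.
P2: T = 0b00001111, S = E(K, T) = 0b11010000; 0b11011011 ⊕ 0b11010000 = 0b00001011.
P3: T = 0b00010000, S = E(K, T) = 0b10101100; 0b11001010 ⊕ 0b10101100 = 0b01100110.
P4: T = 0b00010001, S = E(K, T) = 0b10101000; 0b01101011 ⊕ 0b10101000 = 0b11000011.
P5: T = 0b00010010, S = E(K, T) = 0b10100100; 0b11001011 ⊕ 0b10100100 = 0b01101111.
Blocks that differ from the original plaintext: P2.

P1 = 0b01001110, P2 = 0b00001011, P3 = 0b01100110, P4 = 0b11000011, P5 = 0b01101111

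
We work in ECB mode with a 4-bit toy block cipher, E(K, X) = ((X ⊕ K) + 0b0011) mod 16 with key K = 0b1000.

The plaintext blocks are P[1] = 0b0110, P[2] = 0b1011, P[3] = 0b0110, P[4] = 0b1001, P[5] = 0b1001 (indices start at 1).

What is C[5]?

ECB encryption: C_i = E(K, P_i).
C[5]: E(K, 0b1001) = 0b0100.

C[5] = 0b0100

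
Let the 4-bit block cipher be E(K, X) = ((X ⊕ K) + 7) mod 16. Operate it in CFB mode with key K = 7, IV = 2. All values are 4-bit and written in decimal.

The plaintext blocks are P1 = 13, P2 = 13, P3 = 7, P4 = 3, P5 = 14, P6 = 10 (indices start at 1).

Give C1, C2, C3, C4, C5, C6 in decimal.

CFB encryption: C_i = P_i ⊕ E(K, C_{i−1}), with C_{0} = IV.
C1: E(K, 2) = 12; 13 ⊕ 12 = 1.
C2: E(K, 1) = 13; 13 ⊕ 13 = 0.
C3: E(K, 0) = 14; 7 ⊕ 14 = 9.
C4: E(K, 9) = 5; 3 ⊕ 5 = 6.
C5: E(K, 6) = 8; 14 ⊕ 8 = 6.
C6: E(K, 6) = 8; 10 ⊕ 8 = 2.

C1 = 1, C2 = 0, C3 = 9, C4 = 6, C5 = 6, C6 = 2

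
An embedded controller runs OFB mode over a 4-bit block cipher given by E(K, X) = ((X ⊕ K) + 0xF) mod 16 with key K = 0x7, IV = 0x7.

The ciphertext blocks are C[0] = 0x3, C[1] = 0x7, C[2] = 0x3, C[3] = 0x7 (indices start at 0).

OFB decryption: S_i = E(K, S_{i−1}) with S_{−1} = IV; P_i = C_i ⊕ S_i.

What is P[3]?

P[3] = 0x0

P[0]: S = E(K, 0x7) = 0xF; 0x3 ⊕ 0xF = 0xC.
P[1]: S = E(K, 0xF) = 0x7; 0x7 ⊕ 0x7 = 0x0.
P[2]: S = E(K, 0x7) = 0xF; 0x3 ⊕ 0xF = 0xC.
P[3]: S = E(K, 0xF) = 0x7; 0x7 ⊕ 0x7 = 0x0.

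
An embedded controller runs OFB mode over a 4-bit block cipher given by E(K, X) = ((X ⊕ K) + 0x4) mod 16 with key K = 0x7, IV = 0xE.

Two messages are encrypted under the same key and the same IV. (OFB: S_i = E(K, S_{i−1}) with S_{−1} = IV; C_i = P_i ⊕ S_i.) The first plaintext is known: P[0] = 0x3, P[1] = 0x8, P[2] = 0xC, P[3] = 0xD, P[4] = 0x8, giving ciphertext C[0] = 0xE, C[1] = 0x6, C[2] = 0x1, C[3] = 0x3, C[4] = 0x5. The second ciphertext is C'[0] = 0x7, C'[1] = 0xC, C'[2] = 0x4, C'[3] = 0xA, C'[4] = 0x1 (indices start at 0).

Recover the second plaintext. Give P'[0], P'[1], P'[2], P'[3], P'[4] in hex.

In OFB with a reused IV, both messages share the same keystream S_i, so C_i ⊕ C'_i = P_i ⊕ P'_i and thus P'_i = P_i ⊕ C_i ⊕ C'_i.
P'[0]: 0x3 ⊕ 0xE ⊕ 0x7 = 0xA.
P'[1]: 0x8 ⊕ 0x6 ⊕ 0xC = 0x2.
P'[2]: 0xC ⊕ 0x1 ⊕ 0x4 = 0x9.
P'[3]: 0xD ⊕ 0x3 ⊕ 0xA = 0x4.
P'[4]: 0x8 ⊕ 0x5 ⊕ 0x1 = 0xC.

P'[0] = 0xA, P'[1] = 0x2, P'[2] = 0x9, P'[3] = 0x4, P'[4] = 0xC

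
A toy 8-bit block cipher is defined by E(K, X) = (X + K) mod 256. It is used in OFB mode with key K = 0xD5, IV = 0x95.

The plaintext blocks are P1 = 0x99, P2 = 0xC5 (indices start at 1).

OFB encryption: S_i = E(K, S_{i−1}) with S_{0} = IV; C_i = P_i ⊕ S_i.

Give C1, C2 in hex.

C1 = 0xF3, C2 = 0xFA

C1: S = E(K, 0x95) = 0x6A; 0x99 ⊕ 0x6A = 0xF3.
C2: S = E(K, 0x6A) = 0x3F; 0xC5 ⊕ 0x3F = 0xFA.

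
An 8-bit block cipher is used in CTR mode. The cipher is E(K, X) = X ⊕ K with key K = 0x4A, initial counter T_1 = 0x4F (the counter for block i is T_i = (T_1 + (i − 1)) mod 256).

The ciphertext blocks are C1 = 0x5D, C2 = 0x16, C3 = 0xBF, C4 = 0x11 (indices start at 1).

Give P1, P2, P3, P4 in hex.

CTR decryption: S_i = E(K, T_i) where T_i is the counter for block i; P_i = C_i ⊕ S_i.
P1: T = 0x4F, S = E(K, T) = 0x05; 0x5D ⊕ 0x05 = 0x58.
P2: T = 0x50, S = E(K, T) = 0x1A; 0x16 ⊕ 0x1A = 0x0C.
P3: T = 0x51, S = E(K, T) = 0x1B; 0xBF ⊕ 0x1B = 0xA4.
P4: T = 0x52, S = E(K, T) = 0x18; 0x11 ⊕ 0x18 = 0x09.

P1 = 0x58, P2 = 0x0C, P3 = 0xA4, P4 = 0x09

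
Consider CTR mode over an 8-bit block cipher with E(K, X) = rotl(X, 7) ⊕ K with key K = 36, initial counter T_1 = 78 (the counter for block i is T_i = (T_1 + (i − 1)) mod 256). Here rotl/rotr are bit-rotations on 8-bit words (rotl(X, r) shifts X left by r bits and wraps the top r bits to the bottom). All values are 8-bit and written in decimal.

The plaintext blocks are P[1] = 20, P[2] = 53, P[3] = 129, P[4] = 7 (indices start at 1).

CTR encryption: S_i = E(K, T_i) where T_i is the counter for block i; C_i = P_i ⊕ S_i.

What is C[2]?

C[1]: T = 78, S = E(K, T) = 3; 20 ⊕ 3 = 23.
C[2]: T = 79, S = E(K, T) = 131; 53 ⊕ 131 = 182.

C[2] = 182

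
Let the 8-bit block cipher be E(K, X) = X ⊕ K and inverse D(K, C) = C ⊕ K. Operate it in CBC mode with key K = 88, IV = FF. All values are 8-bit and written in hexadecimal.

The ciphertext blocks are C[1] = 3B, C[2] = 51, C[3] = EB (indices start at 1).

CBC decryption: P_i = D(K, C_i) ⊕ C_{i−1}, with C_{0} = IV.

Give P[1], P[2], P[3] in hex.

P[1]: D(K, 3B) = B3; B3 ⊕ FF = 4C.
P[2]: D(K, 51) = D9; D9 ⊕ 3B = E2.
P[3]: D(K, EB) = 63; 63 ⊕ 51 = 32.

P[1] = 4C, P[2] = E2, P[3] = 32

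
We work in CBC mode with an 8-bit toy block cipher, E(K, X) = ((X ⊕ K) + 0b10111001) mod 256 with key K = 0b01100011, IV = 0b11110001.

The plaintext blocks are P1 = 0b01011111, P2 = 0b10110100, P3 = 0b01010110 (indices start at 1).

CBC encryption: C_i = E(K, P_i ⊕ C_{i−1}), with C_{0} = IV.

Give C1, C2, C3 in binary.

C1 = 0b10000110, C2 = 0b00001010, C3 = 0b11111000

C1: P1 ⊕ 0b11110001 = 0b10101110; E(K, 0b10101110) = 0b10000110.
C2: P2 ⊕ 0b10000110 = 0b00110010; E(K, 0b00110010) = 0b00001010.
C3: P3 ⊕ 0b00001010 = 0b01011100; E(K, 0b01011100) = 0b11111000.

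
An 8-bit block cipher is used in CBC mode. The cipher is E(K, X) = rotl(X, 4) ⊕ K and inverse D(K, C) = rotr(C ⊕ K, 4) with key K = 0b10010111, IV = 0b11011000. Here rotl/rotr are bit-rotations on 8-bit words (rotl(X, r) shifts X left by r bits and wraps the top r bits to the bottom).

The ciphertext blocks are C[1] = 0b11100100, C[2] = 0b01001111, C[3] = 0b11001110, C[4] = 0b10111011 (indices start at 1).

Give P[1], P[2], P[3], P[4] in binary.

CBC decryption: P_i = D(K, C_i) ⊕ C_{i−1}, with C_{0} = IV.
P[1]: D(K, 0b11100100) = 0b00110111; 0b00110111 ⊕ 0b11011000 = 0b11101111.
P[2]: D(K, 0b01001111) = 0b10001101; 0b10001101 ⊕ 0b11100100 = 0b01101001.
P[3]: D(K, 0b11001110) = 0b10010101; 0b10010101 ⊕ 0b01001111 = 0b11011010.
P[4]: D(K, 0b10111011) = 0b11000010; 0b11000010 ⊕ 0b11001110 = 0b00001100.

P[1] = 0b11101111, P[2] = 0b01101001, P[3] = 0b11011010, P[4] = 0b00001100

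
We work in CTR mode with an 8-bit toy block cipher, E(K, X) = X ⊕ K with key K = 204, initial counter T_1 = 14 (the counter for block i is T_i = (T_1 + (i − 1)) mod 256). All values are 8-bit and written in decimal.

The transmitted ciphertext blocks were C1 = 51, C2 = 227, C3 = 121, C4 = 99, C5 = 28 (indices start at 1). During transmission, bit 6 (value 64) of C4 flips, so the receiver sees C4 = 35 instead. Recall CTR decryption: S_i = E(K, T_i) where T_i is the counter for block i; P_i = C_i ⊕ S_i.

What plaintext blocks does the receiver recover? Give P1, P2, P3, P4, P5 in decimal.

Only C4 changed, to 35. In CTR, a change in C_i flips the same bit in P_i only; the keystream is unaffected. Decrypting the received ciphertext:
P1: T = 14, S = E(K, T) = 194; 51 ⊕ 194 = 241.
P2: T = 15, S = E(K, T) = 195; 227 ⊕ 195 = 32.
P3: T = 16, S = E(K, T) = 220; 121 ⊕ 220 = 165.
P4: T = 17, S = E(K, T) = 221; 35 ⊕ 221 = 254.
P5: T = 18, S = E(K, T) = 222; 28 ⊕ 222 = 194.
Blocks that differ from the original plaintext: P4.

P1 = 241, P2 = 32, P3 = 165, P4 = 254, P5 = 194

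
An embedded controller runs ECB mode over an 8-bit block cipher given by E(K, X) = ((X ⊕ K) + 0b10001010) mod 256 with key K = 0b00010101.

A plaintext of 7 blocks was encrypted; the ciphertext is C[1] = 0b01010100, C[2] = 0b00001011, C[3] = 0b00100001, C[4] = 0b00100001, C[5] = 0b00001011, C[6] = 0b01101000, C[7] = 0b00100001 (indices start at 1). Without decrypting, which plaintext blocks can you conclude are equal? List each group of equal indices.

P[2] = P[5]; P[3] = P[4] = P[7]

ECB encrypts each block independently with the same key, so equal ciphertext blocks imply equal plaintext blocks.
C[2] = C[5] = 0b00001011, so P[2] = P[5].
C[3] = C[4] = C[7] = 0b00100001, so P[3] = P[4] = P[7].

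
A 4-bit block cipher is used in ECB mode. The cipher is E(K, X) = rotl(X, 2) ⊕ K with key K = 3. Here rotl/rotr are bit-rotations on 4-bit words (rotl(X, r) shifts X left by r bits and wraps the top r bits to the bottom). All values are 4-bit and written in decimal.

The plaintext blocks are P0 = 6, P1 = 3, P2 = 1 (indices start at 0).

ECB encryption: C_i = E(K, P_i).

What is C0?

C0: E(K, 6) = 10.

C0 = 10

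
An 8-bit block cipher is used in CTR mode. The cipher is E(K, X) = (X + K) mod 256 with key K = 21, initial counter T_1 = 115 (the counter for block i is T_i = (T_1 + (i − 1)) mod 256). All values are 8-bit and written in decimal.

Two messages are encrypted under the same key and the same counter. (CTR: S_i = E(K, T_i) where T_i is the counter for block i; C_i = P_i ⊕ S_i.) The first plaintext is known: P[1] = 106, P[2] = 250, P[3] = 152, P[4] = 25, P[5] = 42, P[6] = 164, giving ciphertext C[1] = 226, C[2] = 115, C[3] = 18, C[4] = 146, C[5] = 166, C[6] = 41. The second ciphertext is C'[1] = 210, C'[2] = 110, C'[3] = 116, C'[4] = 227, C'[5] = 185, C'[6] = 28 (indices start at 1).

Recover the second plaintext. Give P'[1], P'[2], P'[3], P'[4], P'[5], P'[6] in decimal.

P'[1] = 90, P'[2] = 231, P'[3] = 254, P'[4] = 104, P'[5] = 53, P'[6] = 145

In CTR with a reused counter, both messages share the same keystream S_i, so C_i ⊕ C'_i = P_i ⊕ P'_i and thus P'_i = P_i ⊕ C_i ⊕ C'_i.
P'[1]: 106 ⊕ 226 ⊕ 210 = 90.
P'[2]: 250 ⊕ 115 ⊕ 110 = 231.
P'[3]: 152 ⊕ 18 ⊕ 116 = 254.
P'[4]: 25 ⊕ 146 ⊕ 227 = 104.
P'[5]: 42 ⊕ 166 ⊕ 185 = 53.
P'[6]: 164 ⊕ 41 ⊕ 28 = 145.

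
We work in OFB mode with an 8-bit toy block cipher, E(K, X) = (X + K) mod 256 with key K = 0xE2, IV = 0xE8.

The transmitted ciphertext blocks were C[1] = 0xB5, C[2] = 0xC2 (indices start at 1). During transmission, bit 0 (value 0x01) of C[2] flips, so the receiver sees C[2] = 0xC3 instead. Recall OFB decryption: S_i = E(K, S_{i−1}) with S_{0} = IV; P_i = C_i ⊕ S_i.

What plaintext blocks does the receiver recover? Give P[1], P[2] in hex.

Only C[2] changed, to 0xC3. In OFB, a change in C_i flips the same bit in P_i only; the keystream is unaffected. Decrypting the received ciphertext:
P[1]: S = E(K, 0xE8) = 0xCA; 0xB5 ⊕ 0xCA = 0x7F.
P[2]: S = E(K, 0xCA) = 0xAC; 0xC3 ⊕ 0xAC = 0x6F.
Blocks that differ from the original plaintext: P[2].

P[1] = 0x7F, P[2] = 0x6F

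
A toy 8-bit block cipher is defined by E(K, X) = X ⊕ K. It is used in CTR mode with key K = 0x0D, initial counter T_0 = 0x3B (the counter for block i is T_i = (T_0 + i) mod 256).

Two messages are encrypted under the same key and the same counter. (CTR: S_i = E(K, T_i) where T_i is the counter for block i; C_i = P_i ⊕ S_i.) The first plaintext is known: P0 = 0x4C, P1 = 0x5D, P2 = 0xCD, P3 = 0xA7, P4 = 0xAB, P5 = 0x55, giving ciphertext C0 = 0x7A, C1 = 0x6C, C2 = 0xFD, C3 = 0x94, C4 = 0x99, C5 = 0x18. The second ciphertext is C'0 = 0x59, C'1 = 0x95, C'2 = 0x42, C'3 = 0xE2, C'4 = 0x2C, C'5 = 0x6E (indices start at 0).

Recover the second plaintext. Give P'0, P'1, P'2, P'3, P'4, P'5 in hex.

In CTR with a reused counter, both messages share the same keystream S_i, so C_i ⊕ C'_i = P_i ⊕ P'_i and thus P'_i = P_i ⊕ C_i ⊕ C'_i.
P'0: 0x4C ⊕ 0x7A ⊕ 0x59 = 0x6F.
P'1: 0x5D ⊕ 0x6C ⊕ 0x95 = 0xA4.
P'2: 0xCD ⊕ 0xFD ⊕ 0x42 = 0x72.
P'3: 0xA7 ⊕ 0x94 ⊕ 0xE2 = 0xD1.
P'4: 0xAB ⊕ 0x99 ⊕ 0x2C = 0x1E.
P'5: 0x55 ⊕ 0x18 ⊕ 0x6E = 0x23.

P'0 = 0x6F, P'1 = 0xA4, P'2 = 0x72, P'3 = 0xD1, P'4 = 0x1E, P'5 = 0x23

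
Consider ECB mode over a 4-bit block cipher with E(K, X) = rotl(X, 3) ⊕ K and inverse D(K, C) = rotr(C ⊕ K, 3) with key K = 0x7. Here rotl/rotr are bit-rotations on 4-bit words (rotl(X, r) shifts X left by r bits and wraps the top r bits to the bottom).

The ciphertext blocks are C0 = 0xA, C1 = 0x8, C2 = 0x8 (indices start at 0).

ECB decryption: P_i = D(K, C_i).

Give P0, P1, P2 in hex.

P0: D(K, 0xA) = 0xB.
P1: D(K, 0x8) = 0xF.
P2: D(K, 0x8) = 0xF.

P0 = 0xB, P1 = 0xF, P2 = 0xF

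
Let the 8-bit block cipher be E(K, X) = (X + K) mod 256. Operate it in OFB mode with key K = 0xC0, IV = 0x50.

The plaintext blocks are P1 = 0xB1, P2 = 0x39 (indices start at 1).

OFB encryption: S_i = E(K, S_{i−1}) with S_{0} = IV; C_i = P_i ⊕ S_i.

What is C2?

C2 = 0xE9

C1: S = E(K, 0x50) = 0x10; 0xB1 ⊕ 0x10 = 0xA1.
C2: S = E(K, 0x10) = 0xD0; 0x39 ⊕ 0xD0 = 0xE9.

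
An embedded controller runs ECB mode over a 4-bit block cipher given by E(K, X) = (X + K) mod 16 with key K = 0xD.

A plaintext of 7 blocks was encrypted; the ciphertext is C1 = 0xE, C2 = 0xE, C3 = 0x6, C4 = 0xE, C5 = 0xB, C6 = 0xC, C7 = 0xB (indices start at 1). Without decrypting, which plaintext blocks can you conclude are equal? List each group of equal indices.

ECB encrypts each block independently with the same key, so equal ciphertext blocks imply equal plaintext blocks.
C1 = C2 = C4 = 0xE, so P1 = P2 = P4.
C5 = C7 = 0xB, so P5 = P7.

P1 = P2 = P4; P5 = P7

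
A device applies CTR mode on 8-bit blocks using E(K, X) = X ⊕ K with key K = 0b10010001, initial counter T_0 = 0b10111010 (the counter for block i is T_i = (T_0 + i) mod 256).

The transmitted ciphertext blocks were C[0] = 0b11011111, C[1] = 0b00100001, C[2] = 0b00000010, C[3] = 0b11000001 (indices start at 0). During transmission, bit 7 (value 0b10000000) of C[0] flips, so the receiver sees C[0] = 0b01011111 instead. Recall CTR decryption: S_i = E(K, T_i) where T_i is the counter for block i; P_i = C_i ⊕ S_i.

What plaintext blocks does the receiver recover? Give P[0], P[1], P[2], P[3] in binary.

P[0] = 0b01110100, P[1] = 0b00001011, P[2] = 0b00101111, P[3] = 0b11101101

Only C[0] changed, to 0b01011111. In CTR, a change in C_i flips the same bit in P_i only; the keystream is unaffected. Decrypting the received ciphertext:
P[0]: T = 0b10111010, S = E(K, T) = 0b00101011; 0b01011111 ⊕ 0b00101011 = 0b01110100.
P[1]: T = 0b10111011, S = E(K, T) = 0b00101010; 0b00100001 ⊕ 0b00101010 = 0b00001011.
P[2]: T = 0b10111100, S = E(K, T) = 0b00101101; 0b00000010 ⊕ 0b00101101 = 0b00101111.
P[3]: T = 0b10111101, S = E(K, T) = 0b00101100; 0b11000001 ⊕ 0b00101100 = 0b11101101.
Blocks that differ from the original plaintext: P[0].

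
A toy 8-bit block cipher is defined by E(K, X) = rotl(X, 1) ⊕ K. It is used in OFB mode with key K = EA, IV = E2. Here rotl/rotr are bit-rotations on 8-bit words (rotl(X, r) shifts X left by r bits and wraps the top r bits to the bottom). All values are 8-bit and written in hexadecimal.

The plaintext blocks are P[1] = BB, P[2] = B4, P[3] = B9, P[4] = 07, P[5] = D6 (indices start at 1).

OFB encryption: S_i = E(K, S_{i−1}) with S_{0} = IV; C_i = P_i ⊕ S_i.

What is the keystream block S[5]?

C[1]: S = E(K, E2) = 2F; BB ⊕ 2F = 94.
C[2]: S = E(K, 2F) = B4; B4 ⊕ B4 = 00.
C[3]: S = E(K, B4) = 83; B9 ⊕ 83 = 3A.
C[4]: S = E(K, 83) = ED; 07 ⊕ ED = EA.
C[5]: S = E(K, ED) = 31; D6 ⊕ 31 = E7.
So S[5] = 31.

31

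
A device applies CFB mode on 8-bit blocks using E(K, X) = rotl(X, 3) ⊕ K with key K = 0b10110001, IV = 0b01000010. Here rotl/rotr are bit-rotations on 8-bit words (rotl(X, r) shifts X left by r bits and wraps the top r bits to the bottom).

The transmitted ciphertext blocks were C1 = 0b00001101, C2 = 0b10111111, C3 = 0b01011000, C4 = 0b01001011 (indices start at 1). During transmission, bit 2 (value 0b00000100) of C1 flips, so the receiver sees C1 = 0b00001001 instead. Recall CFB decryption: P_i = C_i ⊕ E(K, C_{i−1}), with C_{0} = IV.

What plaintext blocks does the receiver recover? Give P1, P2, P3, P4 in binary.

P1 = 0b10101010, P2 = 0b01000110, P3 = 0b00010100, P4 = 0b00111000

Only C1 changed, to 0b00001001. In CFB, a change in C_i flips the same bit in P_i and garbles P_{i+1}. Decrypting the received ciphertext:
P1: E(K, 0b01000010) = 0b10100011; 0b00001001 ⊕ 0b10100011 = 0b10101010.
P2: E(K, 0b00001001) = 0b11111001; 0b10111111 ⊕ 0b11111001 = 0b01000110.
P3: E(K, 0b10111111) = 0b01001100; 0b01011000 ⊕ 0b01001100 = 0b00010100.
P4: E(K, 0b01011000) = 0b01110011; 0b01001011 ⊕ 0b01110011 = 0b00111000.
Blocks that differ from the original plaintext: P1, P2.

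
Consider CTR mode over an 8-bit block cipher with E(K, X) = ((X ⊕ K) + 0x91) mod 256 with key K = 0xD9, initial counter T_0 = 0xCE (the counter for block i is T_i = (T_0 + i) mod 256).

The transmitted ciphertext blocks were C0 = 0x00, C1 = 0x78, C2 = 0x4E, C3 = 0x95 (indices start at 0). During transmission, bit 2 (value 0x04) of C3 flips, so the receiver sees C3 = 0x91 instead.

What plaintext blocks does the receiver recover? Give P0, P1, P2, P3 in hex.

P0 = 0xA8, P1 = 0xDF, P2 = 0xD4, P3 = 0x08

CTR decryption: S_i = E(K, T_i) where T_i is the counter for block i; P_i = C_i ⊕ S_i.
Only C3 changed, to 0x91. In CTR, a change in C_i flips the same bit in P_i only; the keystream is unaffected. Decrypting the received ciphertext:
P0: T = 0xCE, S = E(K, T) = 0xA8; 0x00 ⊕ 0xA8 = 0xA8.
P1: T = 0xCF, S = E(K, T) = 0xA7; 0x78 ⊕ 0xA7 = 0xDF.
P2: T = 0xD0, S = E(K, T) = 0x9A; 0x4E ⊕ 0x9A = 0xD4.
P3: T = 0xD1, S = E(K, T) = 0x99; 0x91 ⊕ 0x99 = 0x08.
Blocks that differ from the original plaintext: P3.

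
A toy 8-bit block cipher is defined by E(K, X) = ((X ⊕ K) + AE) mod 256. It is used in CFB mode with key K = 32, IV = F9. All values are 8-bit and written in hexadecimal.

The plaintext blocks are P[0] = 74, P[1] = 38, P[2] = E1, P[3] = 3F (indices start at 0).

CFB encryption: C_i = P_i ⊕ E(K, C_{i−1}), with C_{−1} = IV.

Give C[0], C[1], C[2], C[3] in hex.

C[0] = 0D, C[1] = D5, C[2] = 74, C[3] = CB

C[0]: E(K, F9) = 79; 74 ⊕ 79 = 0D.
C[1]: E(K, 0D) = ED; 38 ⊕ ED = D5.
C[2]: E(K, D5) = 95; E1 ⊕ 95 = 74.
C[3]: E(K, 74) = F4; 3F ⊕ F4 = CB.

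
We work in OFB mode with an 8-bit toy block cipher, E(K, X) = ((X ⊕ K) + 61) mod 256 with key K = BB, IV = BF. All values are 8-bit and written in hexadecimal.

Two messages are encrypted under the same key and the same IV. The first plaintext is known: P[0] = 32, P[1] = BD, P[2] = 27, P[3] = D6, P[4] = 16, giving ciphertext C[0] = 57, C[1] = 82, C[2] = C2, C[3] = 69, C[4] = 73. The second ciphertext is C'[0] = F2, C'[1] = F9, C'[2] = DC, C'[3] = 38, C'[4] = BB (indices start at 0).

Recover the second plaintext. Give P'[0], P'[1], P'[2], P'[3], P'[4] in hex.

In OFB with a reused IV, both messages share the same keystream S_i, so C_i ⊕ C'_i = P_i ⊕ P'_i and thus P'_i = P_i ⊕ C_i ⊕ C'_i.
P'[0]: 32 ⊕ 57 ⊕ F2 = 97.
P'[1]: BD ⊕ 82 ⊕ F9 = C6.
P'[2]: 27 ⊕ C2 ⊕ DC = 39.
P'[3]: D6 ⊕ 69 ⊕ 38 = 87.
P'[4]: 16 ⊕ 73 ⊕ BB = DE.

P'[0] = 97, P'[1] = C6, P'[2] = 39, P'[3] = 87, P'[4] = DE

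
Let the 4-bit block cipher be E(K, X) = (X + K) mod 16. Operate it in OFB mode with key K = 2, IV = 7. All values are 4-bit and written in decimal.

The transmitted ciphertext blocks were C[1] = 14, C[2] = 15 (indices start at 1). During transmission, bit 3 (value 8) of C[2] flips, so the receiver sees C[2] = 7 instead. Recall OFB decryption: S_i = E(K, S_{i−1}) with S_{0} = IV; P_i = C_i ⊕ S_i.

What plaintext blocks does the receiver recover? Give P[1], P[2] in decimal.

Only C[2] changed, to 7. In OFB, a change in C_i flips the same bit in P_i only; the keystream is unaffected. Decrypting the received ciphertext:
P[1]: S = E(K, 7) = 9; 14 ⊕ 9 = 7.
P[2]: S = E(K, 9) = 11; 7 ⊕ 11 = 12.
Blocks that differ from the original plaintext: P[2].

P[1] = 7, P[2] = 12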